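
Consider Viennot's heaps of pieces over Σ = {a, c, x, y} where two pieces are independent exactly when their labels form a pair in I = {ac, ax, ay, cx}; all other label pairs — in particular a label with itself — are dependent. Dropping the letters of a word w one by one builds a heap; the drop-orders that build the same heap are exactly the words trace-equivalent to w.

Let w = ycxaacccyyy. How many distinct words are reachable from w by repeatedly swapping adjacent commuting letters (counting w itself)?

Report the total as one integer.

275

piece 0:y — minimal
piece 1:c rests on {0:y}
piece 2:x rests on {0:y}
piece 3:a — minimal
piece 4:a rests on {3:a}
piece 5:c rests on {1:c}
piece 6:c rests on {5:c}
piece 7:c rests on {6:c}
piece 8:y rests on {2:x, 7:c}
piece 9:y rests on {8:y}
piece 10:y rests on {9:y}
minimal pieces: {0:y, 3:a}
ways to finish when only these pieces remain (= sum over removing one remaining piece with nothing left below it):
  1 left: {4}→1  {10}→1
  2 left: {3,4}→1  {4,10}→2  {9,10}→1
  3 left: {3,4,10}→3  {4,9,10}→3  {8,9,10}→1
  4 left: {2,8,9,10}→1  {3,4,9,10}→6  {4,8,9,10}→4  {7,8,9,10}→1
  5 left: {2,4,8,9,10}→5  {2,7,8,9,10}→2  {3,4,8,9,10}→10  {4,7,8,9,10}→5  {6,7,8,9,10}→1
  6 left: {2,3,4,8,9,10}→15  {2,4,7,8,9,10}→12  {2,6,7,8,9,10}→3  {3,4,7,8,9,10}→15  {4,6,7,8,9,10}→6  {5,6,7,8,9,10}→1
  7 left: {1,5,6,7,8,9,10}→1  {2,3,4,7,8,9,10}→42  {2,4,6,7,8,9,10}→21  {2,5,6,7,8,9,10}→4  {3,4,6,7,8,9,10}→21  {4,5,6,7,8,9,10}→7
  8 left: {1,2,5,6,7,8,9,10}→5  {1,4,5,6,7,8,9,10}→8  {2,3,4,6,7,8,9,10}→84  {2,4,5,6,7,8,9,10}→32  {3,4,5,6,7,8,9,10}→28
  9 left: {0,1,2,5,6,7,8,9,10}→5  {1,2,4,5,6,7,8,9,10}→45  {1,3,4,5,6,7,8,9,10}→36  {2,3,4,5,6,7,8,9,10}→144
  placing 0:y first → 225 extensions
  placing 3:a first → 50 extensions
total linear extensions = 275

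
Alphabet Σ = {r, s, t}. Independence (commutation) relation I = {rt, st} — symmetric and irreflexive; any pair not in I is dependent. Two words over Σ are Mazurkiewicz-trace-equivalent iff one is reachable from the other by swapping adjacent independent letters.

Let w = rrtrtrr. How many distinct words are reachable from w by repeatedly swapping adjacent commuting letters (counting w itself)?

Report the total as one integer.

21

drop 0:r onto floor
drop 1:r onto {0:r}
drop 2:t onto floor
drop 3:r onto {1:r}
drop 4:t onto {2:t}
drop 5:r onto {3:r}
drop 6:r onto {5:r}
ground layer = {0:r, 2:t}
drop-orders for the pieces not yet dropped (sum over which currently-grounded one goes next):
  1 to go: {4} 1  {6} 1
  2 to go: {2,4} 1  {4,6} 2  {5,6} 1
  3 to go: {2,4,6} 3  {3,5,6} 1  {4,5,6} 3
  4 to go: {1,3,5,6} 1  {2,4,5,6} 6  {3,4,5,6} 4
  5 to go: {0,1,3,5,6} 1  {1,3,4,5,6} 5  {2,3,4,5,6} 10
  if 0:r drops first: 15 orders
  if 2:t drops first: 6 orders
heap linearizations: 21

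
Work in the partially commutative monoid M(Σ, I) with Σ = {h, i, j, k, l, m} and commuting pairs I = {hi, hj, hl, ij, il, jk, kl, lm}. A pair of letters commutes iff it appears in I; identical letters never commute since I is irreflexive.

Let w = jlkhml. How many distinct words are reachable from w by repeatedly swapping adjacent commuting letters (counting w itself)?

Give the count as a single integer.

piece 0:j — minimal
piece 1:l rests on {0:j}
piece 2:k — minimal
piece 3:h rests on {2:k}
piece 4:m rests on {0:j, 3:h}
piece 5:l rests on {1:l}
minimal pieces: {0:j, 2:k}
ways to finish when only these pieces remain (= sum over removing one remaining piece with nothing left below it):
  1 left: {4}→1  {5}→1
  2 left: {1,5}→1  {3,4}→1  {4,5}→2
  3 left: {1,4,5}→3  {2,3,4}→1  {3,4,5}→3
  4 left: {0,1,4,5}→3  {1,3,4,5}→6  {2,3,4,5}→4
  placing 0:j first → 10 extensions
  placing 2:k first → 9 extensions
total linear extensions = 19

19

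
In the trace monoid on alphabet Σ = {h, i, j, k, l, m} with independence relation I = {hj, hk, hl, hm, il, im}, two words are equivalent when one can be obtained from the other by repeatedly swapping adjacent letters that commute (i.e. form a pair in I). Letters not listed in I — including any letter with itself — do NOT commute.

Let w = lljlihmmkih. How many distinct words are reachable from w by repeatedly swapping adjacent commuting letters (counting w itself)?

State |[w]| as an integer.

0(l) covers ∅
1(l) covers 0:l
2(j) covers 1:l
3(l) covers 2:j
4(i) covers 2:j
5(h) covers 4:i
6(m) covers 3:l
7(m) covers 6:m
8(k) covers 4:i, 7:m
9(i) covers 5:h, 8:k
10(h) covers 9:i
floor of heap: 0:l
completions by unplaced set U, small U first (add the entries for U minus each lowest piece of U):
  |U|=1: {10}:1
  |U|=2: {9,10}:1
  |U|=3: {5,9,10}:1  {8,9,10}:1
  |U|=4: {5,8,9,10}:2  {7,8,9,10}:1
  |U|=5: {4,5,8,9,10}:2  {5,7,8,9,10}:3  {6,7,8,9,10}:1
  |U|=6: {3,6,7,8,9,10}:1  {4,5,7,8,9,10}:5  {5,6,7,8,9,10}:4
  |U|=7: {3,5,6,7,8,9,10}:5  {4,5,6,7,8,9,10}:9
  |U|=8: {3,4,5,6,7,8,9,10}:14
  |U|=9: {2,3,4,5,6,7,8,9,10}:14
  start at 0(l): 14

14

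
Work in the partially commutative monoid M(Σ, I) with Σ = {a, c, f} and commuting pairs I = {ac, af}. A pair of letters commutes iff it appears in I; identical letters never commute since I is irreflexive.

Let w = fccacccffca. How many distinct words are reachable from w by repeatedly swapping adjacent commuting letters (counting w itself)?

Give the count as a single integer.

drop 0:f onto floor
drop 1:c onto {0:f}
drop 2:c onto {1:c}
drop 3:a onto floor
drop 4:c onto {2:c}
drop 5:c onto {4:c}
drop 6:c onto {5:c}
drop 7:f onto {6:c}
drop 8:f onto {7:f}
drop 9:c onto {8:f}
drop 10:a onto {3:a}
ground layer = {0:f, 3:a}
drop-orders for the pieces not yet dropped (sum over which currently-grounded one goes next):
  1 to go: {9} 1  {10} 1
  2 to go: {3,10} 1  {8,9} 1  {9,10} 2
  3 to go: {3,9,10} 3  {7,8,9} 1  {8,9,10} 3
  4 to go: {3,8,9,10} 6  {6,7,8,9} 1  {7,8,9,10} 4
  5 to go: {3,7,8,9,10} 10  {5,6,7,8,9} 1  {6,7,8,9,10} 5
  6 to go: {3,6,7,8,9,10} 15  {4,5,6,7,8,9} 1  {5,6,7,8,9,10} 6
  7 to go: {2,4,5,6,7,8,9} 1  {3,5,6,7,8,9,10} 21  {4,5,6,7,8,9,10} 7
  8 to go: {1,2,4,5,6,7,8,9} 1  {2,4,5,6,7,8,9,10} 8  {3,4,5,6,7,8,9,10} 28
  9 to go: {0,1,2,4,5,6,7,8,9} 1  {1,2,4,5,6,7,8,9,10} 9  {2,3,4,5,6,7,8,9,10} 36
  if 0:f drops first: 45 orders
  if 3:a drops first: 10 orders
heap linearizations: 55

55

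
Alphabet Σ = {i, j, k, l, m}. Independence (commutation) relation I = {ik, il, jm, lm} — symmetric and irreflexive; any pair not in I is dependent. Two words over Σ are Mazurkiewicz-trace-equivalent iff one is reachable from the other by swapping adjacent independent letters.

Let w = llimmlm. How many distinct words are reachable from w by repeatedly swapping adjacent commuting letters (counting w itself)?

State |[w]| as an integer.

35

piece 0:l — minimal
piece 1:l rests on {0:l}
piece 2:i — minimal
piece 3:m rests on {2:i}
piece 4:m rests on {3:m}
piece 5:l rests on {1:l}
piece 6:m rests on {4:m}
minimal pieces: {0:l, 2:i}
ways to finish when only these pieces remain (= sum over removing one remaining piece with nothing left below it):
  1 left: {5}→1  {6}→1
  2 left: {1,5}→1  {4,6}→1  {5,6}→2
  3 left: {0,1,5}→1  {1,5,6}→3  {3,4,6}→1  {4,5,6}→3
  4 left: {0,1,5,6}→4  {1,4,5,6}→6  {2,3,4,6}→1  {3,4,5,6}→4
  5 left: {0,1,4,5,6}→10  {1,3,4,5,6}→10  {2,3,4,5,6}→5
  placing 0:l first → 15 extensions
  placing 2:i first → 20 extensions
total linear extensions = 35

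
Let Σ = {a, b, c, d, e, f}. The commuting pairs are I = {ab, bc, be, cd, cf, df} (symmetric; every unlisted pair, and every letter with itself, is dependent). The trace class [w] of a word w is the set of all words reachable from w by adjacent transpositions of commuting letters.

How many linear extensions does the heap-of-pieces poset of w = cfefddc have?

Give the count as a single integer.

#0=c has no predecessor
#1=f has no predecessor
#2=e depends on [0:c, 1:f]
#3=f depends on [2:e]
#4=d depends on [2:e]
#5=d depends on [4:d]
#6=c depends on [2:e]
sources: [0:c, 1:f]
N(rest) = Σ N(rest − s) over sources s of rest; N(one piece) = 1:
  size 1 → [3]=1  [5]=1  [6]=1
  size 2 → [3,5]=2  [3,6]=2  [4,5]=1  [5,6]=2
  size 3 → [3,4,5]=3  [3,5,6]=6  [4,5,6]=3
  size 4 → [3,4,5,6]=12
  size 5 → [2,3,4,5,6]=12
  first=0(c) contributes 12
  first=1(f) contributes 12
|[w]| = 24

24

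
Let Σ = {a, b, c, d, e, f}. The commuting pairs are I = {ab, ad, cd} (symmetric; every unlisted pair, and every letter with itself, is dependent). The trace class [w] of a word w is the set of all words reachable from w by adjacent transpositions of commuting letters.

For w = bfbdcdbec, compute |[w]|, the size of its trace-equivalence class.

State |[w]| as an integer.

3

piece 0:b — minimal
piece 1:f rests on {0:b}
piece 2:b rests on {1:f}
piece 3:d rests on {2:b}
piece 4:c rests on {2:b}
piece 5:d rests on {3:d}
piece 6:b rests on {4:c, 5:d}
piece 7:e rests on {6:b}
piece 8:c rests on {7:e}
minimal pieces: {0:b}
ways to finish when only these pieces remain (= sum over removing one remaining piece with nothing left below it):
  1 left: {8}→1
  2 left: {7,8}→1
  3 left: {6,7,8}→1
  4 left: {4,6,7,8}→1  {5,6,7,8}→1
  5 left: {3,5,6,7,8}→1  {4,5,6,7,8}→2
  6 left: {3,4,5,6,7,8}→3
  7 left: {2,3,4,5,6,7,8}→3
  placing 0:b first → 3 extensions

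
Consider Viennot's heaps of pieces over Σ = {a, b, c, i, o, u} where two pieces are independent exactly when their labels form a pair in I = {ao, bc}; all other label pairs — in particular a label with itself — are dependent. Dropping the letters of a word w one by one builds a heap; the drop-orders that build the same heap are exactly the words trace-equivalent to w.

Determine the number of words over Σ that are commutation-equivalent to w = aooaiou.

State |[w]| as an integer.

6

#0=a has no predecessor
#1=o has no predecessor
#2=o depends on [1:o]
#3=a depends on [0:a]
#4=i depends on [2:o, 3:a]
#5=o depends on [4:i]
#6=u depends on [5:o]
sources: [0:a, 1:o]
N(rest) = Σ N(rest − s) over sources s of rest; N(one piece) = 1:
  size 1 → [6]=1
  size 2 → [5,6]=1
  size 3 → [4,5,6]=1
  size 4 → [2,4,5,6]=1  [3,4,5,6]=1
  size 5 → [0,3,4,5,6]=1  [1,2,4,5,6]=1  [2,3,4,5,6]=2
  first=0(a) contributes 3
  first=1(o) contributes 3
|[w]| = 6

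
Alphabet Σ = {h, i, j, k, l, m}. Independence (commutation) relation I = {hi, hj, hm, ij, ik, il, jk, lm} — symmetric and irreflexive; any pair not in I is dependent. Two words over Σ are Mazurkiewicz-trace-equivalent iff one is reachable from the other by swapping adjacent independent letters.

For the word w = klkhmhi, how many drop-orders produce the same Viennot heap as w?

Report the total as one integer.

6

#0=k has no predecessor
#1=l depends on [0:k]
#2=k depends on [1:l]
#3=h depends on [2:k]
#4=m depends on [2:k]
#5=h depends on [3:h]
#6=i depends on [4:m]
sources: [0:k]
N(rest) = Σ N(rest − s) over sources s of rest; N(one piece) = 1:
  size 1 → [5]=1  [6]=1
  size 2 → [3,5]=1  [4,6]=1  [5,6]=2
  size 3 → [3,5,6]=3  [4,5,6]=3
  size 4 → [3,4,5,6]=6
  size 5 → [2,3,4,5,6]=6
  first=0(k) contributes 6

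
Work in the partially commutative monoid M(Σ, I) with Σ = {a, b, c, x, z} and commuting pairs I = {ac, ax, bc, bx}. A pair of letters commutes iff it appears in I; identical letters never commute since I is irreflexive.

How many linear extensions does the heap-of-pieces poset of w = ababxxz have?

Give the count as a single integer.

15

drop 0:a onto floor
drop 1:b onto {0:a}
drop 2:a onto {1:b}
drop 3:b onto {2:a}
drop 4:x onto floor
drop 5:x onto {4:x}
drop 6:z onto {3:b, 5:x}
ground layer = {0:a, 4:x}
drop-orders for the pieces not yet dropped (sum over which currently-grounded one goes next):
  1 to go: {6} 1
  2 to go: {3,6} 1  {5,6} 1
  3 to go: {2,3,6} 1  {3,5,6} 2  {4,5,6} 1
  4 to go: {1,2,3,6} 1  {2,3,5,6} 3  {3,4,5,6} 3
  5 to go: {0,1,2,3,6} 1  {1,2,3,5,6} 4  {2,3,4,5,6} 6
  if 0:a drops first: 10 orders
  if 4:x drops first: 5 orders
heap linearizations: 15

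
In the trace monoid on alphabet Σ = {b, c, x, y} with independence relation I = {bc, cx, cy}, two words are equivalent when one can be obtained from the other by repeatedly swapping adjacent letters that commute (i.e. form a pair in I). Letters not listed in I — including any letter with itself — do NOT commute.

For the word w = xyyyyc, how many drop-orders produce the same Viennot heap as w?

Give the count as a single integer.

6

#0=x has no predecessor
#1=y depends on [0:x]
#2=y depends on [1:y]
#3=y depends on [2:y]
#4=y depends on [3:y]
#5=c has no predecessor
sources: [0:x, 5:c]
N(rest) = Σ N(rest − s) over sources s of rest; N(one piece) = 1:
  size 1 → [4]=1  [5]=1
  size 2 → [3,4]=1  [4,5]=2
  size 3 → [2,3,4]=1  [3,4,5]=3
  size 4 → [1,2,3,4]=1  [2,3,4,5]=4
  first=0(x) contributes 5
  first=5(c) contributes 1
|[w]| = 6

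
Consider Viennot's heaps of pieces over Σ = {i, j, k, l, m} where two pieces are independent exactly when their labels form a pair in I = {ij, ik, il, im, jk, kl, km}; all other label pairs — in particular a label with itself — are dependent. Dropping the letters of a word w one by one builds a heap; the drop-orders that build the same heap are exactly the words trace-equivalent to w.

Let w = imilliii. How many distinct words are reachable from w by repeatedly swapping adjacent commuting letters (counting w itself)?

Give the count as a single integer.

56

#0=i has no predecessor
#1=m has no predecessor
#2=i depends on [0:i]
#3=l depends on [1:m]
#4=l depends on [3:l]
#5=i depends on [2:i]
#6=i depends on [5:i]
#7=i depends on [6:i]
sources: [0:i, 1:m]
N(rest) = Σ N(rest − s) over sources s of rest; N(one piece) = 1:
  size 1 → [4]=1  [7]=1
  size 2 → [3,4]=1  [4,7]=2  [6,7]=1
  size 3 → [1,3,4]=1  [3,4,7]=3  [4,6,7]=3  [5,6,7]=1
  size 4 → [1,3,4,7]=4  [2,5,6,7]=1  [3,4,6,7]=6  [4,5,6,7]=4
  size 5 → [0,2,5,6,7]=1  [1,3,4,6,7]=10  [2,4,5,6,7]=5  [3,4,5,6,7]=10
  size 6 → [0,2,4,5,6,7]=6  [1,3,4,5,6,7]=20  [2,3,4,5,6,7]=15
  first=0(i) contributes 35
  first=1(m) contributes 21
|[w]| = 56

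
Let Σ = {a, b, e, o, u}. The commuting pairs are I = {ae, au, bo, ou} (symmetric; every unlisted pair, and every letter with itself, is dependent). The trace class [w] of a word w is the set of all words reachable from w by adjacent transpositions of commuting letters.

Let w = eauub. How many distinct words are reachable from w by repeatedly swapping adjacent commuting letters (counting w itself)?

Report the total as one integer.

4

#0=e has no predecessor
#1=a has no predecessor
#2=u depends on [0:e]
#3=u depends on [2:u]
#4=b depends on [1:a, 3:u]
sources: [0:e, 1:a]
N(rest) = Σ N(rest − s) over sources s of rest; N(one piece) = 1:
  size 1 → [4]=1
  size 2 → [1,4]=1  [3,4]=1
  size 3 → [1,3,4]=2  [2,3,4]=1
  first=0(e) contributes 3
  first=1(a) contributes 1
|[w]| = 4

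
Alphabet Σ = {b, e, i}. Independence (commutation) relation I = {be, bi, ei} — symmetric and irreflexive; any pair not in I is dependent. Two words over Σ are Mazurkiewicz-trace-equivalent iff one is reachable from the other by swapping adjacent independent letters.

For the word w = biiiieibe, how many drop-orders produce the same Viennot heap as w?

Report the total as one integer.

0(b) covers ∅
1(i) covers ∅
2(i) covers 1:i
3(i) covers 2:i
4(i) covers 3:i
5(e) covers ∅
6(i) covers 4:i
7(b) covers 0:b
8(e) covers 5:e
floor of heap: 0:b, 1:i, 5:e
completions by unplaced set U, small U first (add the entries for U minus each lowest piece of U):
  |U|=1: {6}:1  {7}:1  {8}:1
  |U|=2: {0,7}:1  {4,6}:1  {5,8}:1  {6,7}:2  {6,8}:2  {7,8}:2
  |U|=3: {0,6,7}:3  {0,7,8}:3  {3,4,6}:1  {4,6,7}:3  {4,6,8}:3  {5,6,8}:3  {5,7,8}:3  {6,7,8}:6
  |U|=4: {0,4,6,7}:6  {0,5,7,8}:6  {0,6,7,8}:12  {2,3,4,6}:1  {3,4,6,7}:4  {3,4,6,8}:4  {4,5,6,8}:6  {4,6,7,8}:12  {5,6,7,8}:12
  |U|=5: {0,3,4,6,7}:10  {0,4,6,7,8}:30  {0,5,6,7,8}:30  {1,2,3,4,6}:1  {2,3,4,6,7}:5  {2,3,4,6,8}:5  {3,4,5,6,8}:10  {3,4,6,7,8}:20  {4,5,6,7,8}:30
  |U|=6: {0,2,3,4,6,7}:15  {0,3,4,6,7,8}:60  {0,4,5,6,7,8}:90  {1,2,3,4,6,7}:6  {1,2,3,4,6,8}:6  {2,3,4,5,6,8}:15  {2,3,4,6,7,8}:30  {3,4,5,6,7,8}:60
  |U|=7: {0,1,2,3,4,6,7}:21  {0,2,3,4,6,7,8}:105  {0,3,4,5,6,7,8}:210  {1,2,3,4,5,6,8}:21  {1,2,3,4,6,7,8}:42  {2,3,4,5,6,7,8}:105
  start at 0(b): 168
  start at 1(i): 420
  start at 5(e): 168
sum over floor = 756

756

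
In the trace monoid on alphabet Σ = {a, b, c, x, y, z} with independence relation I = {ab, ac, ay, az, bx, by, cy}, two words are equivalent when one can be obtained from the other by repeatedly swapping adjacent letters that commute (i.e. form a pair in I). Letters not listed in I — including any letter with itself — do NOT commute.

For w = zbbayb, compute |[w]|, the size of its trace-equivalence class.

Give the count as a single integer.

24

piece 0:z — minimal
piece 1:b rests on {0:z}
piece 2:b rests on {1:b}
piece 3:a — minimal
piece 4:y rests on {0:z}
piece 5:b rests on {2:b}
minimal pieces: {0:z, 3:a}
ways to finish when only these pieces remain (= sum over removing one remaining piece with nothing left below it):
  1 left: {3}→1  {4}→1  {5}→1
  2 left: {2,5}→1  {3,4}→2  {3,5}→2  {4,5}→2
  3 left: {1,2,5}→1  {2,3,5}→3  {2,4,5}→3  {3,4,5}→6
  4 left: {1,2,3,5}→4  {1,2,4,5}→4  {2,3,4,5}→12
  placing 0:z first → 20 extensions
  placing 3:a first → 4 extensions
total linear extensions = 24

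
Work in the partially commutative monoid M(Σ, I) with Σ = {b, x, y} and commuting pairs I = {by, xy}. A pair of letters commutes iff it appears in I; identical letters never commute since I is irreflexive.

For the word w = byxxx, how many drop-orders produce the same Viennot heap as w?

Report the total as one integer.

5

#0=b has no predecessor
#1=y has no predecessor
#2=x depends on [0:b]
#3=x depends on [2:x]
#4=x depends on [3:x]
sources: [0:b, 1:y]
N(rest) = Σ N(rest − s) over sources s of rest; N(one piece) = 1:
  size 1 → [1]=1  [4]=1
  size 2 → [1,4]=2  [3,4]=1
  size 3 → [1,3,4]=3  [2,3,4]=1
  first=0(b) contributes 4
  first=1(y) contributes 1
|[w]| = 5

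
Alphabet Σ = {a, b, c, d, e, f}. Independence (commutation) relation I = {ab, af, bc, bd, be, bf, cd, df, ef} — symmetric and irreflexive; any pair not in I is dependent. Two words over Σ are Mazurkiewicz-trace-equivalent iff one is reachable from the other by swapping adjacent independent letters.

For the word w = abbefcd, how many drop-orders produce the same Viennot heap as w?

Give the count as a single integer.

0(a) covers ∅
1(b) covers ∅
2(b) covers 1:b
3(e) covers 0:a
4(f) covers ∅
5(c) covers 3:e, 4:f
6(d) covers 3:e
floor of heap: 0:a, 1:b, 4:f
completions by unplaced set U, small U first (add the entries for U minus each lowest piece of U):
  |U|=1: {2}:1  {5}:1  {6}:1
  |U|=2: {1,2}:1  {2,5}:2  {2,6}:2  {4,5}:1  {5,6}:2
  |U|=3: {1,2,5}:3  {1,2,6}:3  {2,4,5}:3  {2,5,6}:6  {3,5,6}:2  {4,5,6}:3
  |U|=4: {0,3,5,6}:2  {1,2,4,5}:6  {1,2,5,6}:12  {2,3,5,6}:8  {2,4,5,6}:12  {3,4,5,6}:5
  |U|=5: {0,2,3,5,6}:10  {0,3,4,5,6}:7  {1,2,3,5,6}:20  {1,2,4,5,6}:30  {2,3,4,5,6}:25
  start at 0(a): 75
  start at 1(b): 42
  start at 4(f): 30
sum over floor = 147

147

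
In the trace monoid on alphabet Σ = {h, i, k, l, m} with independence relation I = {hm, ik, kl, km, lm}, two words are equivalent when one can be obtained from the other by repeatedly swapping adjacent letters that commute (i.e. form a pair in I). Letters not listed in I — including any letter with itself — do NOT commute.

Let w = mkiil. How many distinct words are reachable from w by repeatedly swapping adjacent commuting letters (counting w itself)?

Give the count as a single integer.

5

0(m) covers ∅
1(k) covers ∅
2(i) covers 0:m
3(i) covers 2:i
4(l) covers 3:i
floor of heap: 0:m, 1:k
completions by unplaced set U, small U first (add the entries for U minus each lowest piece of U):
  |U|=1: {1}:1  {4}:1
  |U|=2: {1,4}:2  {3,4}:1
  |U|=3: {1,3,4}:3  {2,3,4}:1
  start at 0(m): 4
  start at 1(k): 1
sum over floor = 5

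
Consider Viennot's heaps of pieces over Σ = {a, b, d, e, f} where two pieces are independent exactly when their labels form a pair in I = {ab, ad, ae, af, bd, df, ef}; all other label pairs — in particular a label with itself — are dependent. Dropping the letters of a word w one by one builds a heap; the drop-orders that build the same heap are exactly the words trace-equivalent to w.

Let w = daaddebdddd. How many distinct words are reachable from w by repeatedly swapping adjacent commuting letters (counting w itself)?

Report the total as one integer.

275

piece 0:d — minimal
piece 1:a — minimal
piece 2:a rests on {1:a}
piece 3:d rests on {0:d}
piece 4:d rests on {3:d}
piece 5:e rests on {4:d}
piece 6:b rests on {5:e}
piece 7:d rests on {5:e}
piece 8:d rests on {7:d}
piece 9:d rests on {8:d}
piece 10:d rests on {9:d}
minimal pieces: {0:d, 1:a}
ways to finish when only these pieces remain (= sum over removing one remaining piece with nothing left below it):
  1 left: {2}→1  {6}→1  {10}→1
  2 left: {1,2}→1  {2,6}→2  {2,10}→2  {6,10}→2  {9,10}→1
  3 left: {1,2,6}→3  {1,2,10}→3  {2,6,10}→6  {2,9,10}→3  {6,9,10}→3  {8,9,10}→1
  4 left: {1,2,6,10}→12  {1,2,9,10}→6  {2,6,9,10}→12  {2,8,9,10}→4  {6,8,9,10}→4  {7,8,9,10}→1
  5 left: {1,2,6,9,10}→30  {1,2,8,9,10}→10  {2,6,8,9,10}→20  {2,7,8,9,10}→5  {6,7,8,9,10}→5
  6 left: {1,2,6,8,9,10}→60  {1,2,7,8,9,10}→15  {2,6,7,8,9,10}→30  {5,6,7,8,9,10}→5
  7 left: {1,2,6,7,8,9,10}→105  {2,5,6,7,8,9,10}→35  {4,5,6,7,8,9,10}→5
  8 left: {1,2,5,6,7,8,9,10}→140  {2,4,5,6,7,8,9,10}→40  {3,4,5,6,7,8,9,10}→5
  9 left: {0,3,4,5,6,7,8,9,10}→5  {1,2,4,5,6,7,8,9,10}→180  {2,3,4,5,6,7,8,9,10}→45
  placing 0:d first → 225 extensions
  placing 1:a first → 50 extensions
total linear extensions = 275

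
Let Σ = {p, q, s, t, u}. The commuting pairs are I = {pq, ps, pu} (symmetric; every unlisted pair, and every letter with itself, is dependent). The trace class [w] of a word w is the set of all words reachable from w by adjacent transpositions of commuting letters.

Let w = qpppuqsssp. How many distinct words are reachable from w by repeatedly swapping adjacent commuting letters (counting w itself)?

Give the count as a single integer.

210

0(q) covers ∅
1(p) covers ∅
2(p) covers 1:p
3(p) covers 2:p
4(u) covers 0:q
5(q) covers 4:u
6(s) covers 5:q
7(s) covers 6:s
8(s) covers 7:s
9(p) covers 3:p
floor of heap: 0:q, 1:p
completions by unplaced set U, small U first (add the entries for U minus each lowest piece of U):
  |U|=1: {8}:1  {9}:1
  |U|=2: {3,9}:1  {7,8}:1  {8,9}:2
  |U|=3: {2,3,9}:1  {3,8,9}:3  {6,7,8}:1  {7,8,9}:3
  |U|=4: {1,2,3,9}:1  {2,3,8,9}:4  {3,7,8,9}:6  {5,6,7,8}:1  {6,7,8,9}:4
  |U|=5: {1,2,3,8,9}:5  {2,3,7,8,9}:10  {3,6,7,8,9}:10  {4,5,6,7,8}:1  {5,6,7,8,9}:5
  |U|=6: {0,4,5,6,7,8}:1  {1,2,3,7,8,9}:15  {2,3,6,7,8,9}:20  {3,5,6,7,8,9}:15  {4,5,6,7,8,9}:6
  |U|=7: {0,4,5,6,7,8,9}:7  {1,2,3,6,7,8,9}:35  {2,3,5,6,7,8,9}:35  {3,4,5,6,7,8,9}:21
  |U|=8: {0,3,4,5,6,7,8,9}:28  {1,2,3,5,6,7,8,9}:70  {2,3,4,5,6,7,8,9}:56
  start at 0(q): 126
  start at 1(p): 84
sum over floor = 210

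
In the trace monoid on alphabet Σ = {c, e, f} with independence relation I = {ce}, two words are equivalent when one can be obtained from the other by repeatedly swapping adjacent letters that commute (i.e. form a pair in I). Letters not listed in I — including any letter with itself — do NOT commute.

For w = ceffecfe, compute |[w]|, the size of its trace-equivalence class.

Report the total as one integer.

4

#0=c has no predecessor
#1=e has no predecessor
#2=f depends on [0:c, 1:e]
#3=f depends on [2:f]
#4=e depends on [3:f]
#5=c depends on [3:f]
#6=f depends on [4:e, 5:c]
#7=e depends on [6:f]
sources: [0:c, 1:e]
N(rest) = Σ N(rest − s) over sources s of rest; N(one piece) = 1:
  size 1 → [7]=1
  size 2 → [6,7]=1
  size 3 → [4,6,7]=1  [5,6,7]=1
  size 4 → [4,5,6,7]=2
  size 5 → [3,4,5,6,7]=2
  size 6 → [2,3,4,5,6,7]=2
  first=0(c) contributes 2
  first=1(e) contributes 2
|[w]| = 4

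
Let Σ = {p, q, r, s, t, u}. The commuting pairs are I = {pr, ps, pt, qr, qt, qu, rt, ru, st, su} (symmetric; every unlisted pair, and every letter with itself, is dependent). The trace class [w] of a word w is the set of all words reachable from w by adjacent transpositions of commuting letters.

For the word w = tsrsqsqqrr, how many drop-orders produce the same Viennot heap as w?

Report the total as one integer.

60

0(t) covers ∅
1(s) covers ∅
2(r) covers 1:s
3(s) covers 2:r
4(q) covers 3:s
5(s) covers 4:q
6(q) covers 5:s
7(q) covers 6:q
8(r) covers 5:s
9(r) covers 8:r
floor of heap: 0:t, 1:s
completions by unplaced set U, small U first (add the entries for U minus each lowest piece of U):
  |U|=1: {0}:1  {7}:1  {9}:1
  |U|=2: {0,7}:2  {0,9}:2  {6,7}:1  {7,9}:2  {8,9}:1
  |U|=3: {0,6,7}:3  {0,7,9}:6  {0,8,9}:3  {6,7,9}:3  {7,8,9}:3
  |U|=4: {0,6,7,9}:12  {0,7,8,9}:12  {6,7,8,9}:6
  |U|=5: {0,6,7,8,9}:30  {5,6,7,8,9}:6
  |U|=6: {0,5,6,7,8,9}:36  {4,5,6,7,8,9}:6
  |U|=7: {0,4,5,6,7,8,9}:42  {3,4,5,6,7,8,9}:6
  |U|=8: {0,3,4,5,6,7,8,9}:48  {2,3,4,5,6,7,8,9}:6
  start at 0(t): 6
  start at 1(s): 54
sum over floor = 60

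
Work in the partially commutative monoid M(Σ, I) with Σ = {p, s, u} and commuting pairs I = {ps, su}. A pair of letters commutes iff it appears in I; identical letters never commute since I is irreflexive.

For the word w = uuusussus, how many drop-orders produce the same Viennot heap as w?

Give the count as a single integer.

126

#0=u has no predecessor
#1=u depends on [0:u]
#2=u depends on [1:u]
#3=s has no predecessor
#4=u depends on [2:u]
#5=s depends on [3:s]
#6=s depends on [5:s]
#7=u depends on [4:u]
#8=s depends on [6:s]
sources: [0:u, 3:s]
N(rest) = Σ N(rest − s) over sources s of rest; N(one piece) = 1:
  size 1 → [7]=1  [8]=1
  size 2 → [4,7]=1  [6,8]=1  [7,8]=2
  size 3 → [2,4,7]=1  [4,7,8]=3  [5,6,8]=1  [6,7,8]=3
  size 4 → [1,2,4,7]=1  [2,4,7,8]=4  [3,5,6,8]=1  [4,6,7,8]=6  [5,6,7,8]=4
  size 5 → [0,1,2,4,7]=1  [1,2,4,7,8]=5  [2,4,6,7,8]=10  [3,5,6,7,8]=5  [4,5,6,7,8]=10
  size 6 → [0,1,2,4,7,8]=6  [1,2,4,6,7,8]=15  [2,4,5,6,7,8]=20  [3,4,5,6,7,8]=15
  size 7 → [0,1,2,4,6,7,8]=21  [1,2,4,5,6,7,8]=35  [2,3,4,5,6,7,8]=35
  first=0(u) contributes 70
  first=3(s) contributes 56
|[w]| = 126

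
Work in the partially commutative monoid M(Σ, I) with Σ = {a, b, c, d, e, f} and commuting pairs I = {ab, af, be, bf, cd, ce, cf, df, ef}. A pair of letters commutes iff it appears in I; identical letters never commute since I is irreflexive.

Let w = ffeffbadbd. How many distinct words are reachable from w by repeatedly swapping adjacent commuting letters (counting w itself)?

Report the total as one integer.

0(f) covers ∅
1(f) covers 0:f
2(e) covers ∅
3(f) covers 1:f
4(f) covers 3:f
5(b) covers ∅
6(a) covers 2:e
7(d) covers 5:b, 6:a
8(b) covers 7:d
9(d) covers 8:b
floor of heap: 0:f, 2:e, 5:b
completions by unplaced set U, small U first (add the entries for U minus each lowest piece of U):
  |U|=1: {4}:1  {9}:1
  |U|=2: {3,4}:1  {4,9}:2  {8,9}:1
  |U|=3: {1,3,4}:1  {3,4,9}:3  {4,8,9}:3  {7,8,9}:1
  |U|=4: {0,1,3,4}:1  {1,3,4,9}:4  {3,4,8,9}:6  {4,7,8,9}:4  {5,7,8,9}:1  {6,7,8,9}:1
  |U|=5: {0,1,3,4,9}:5  {1,3,4,8,9}:10  {2,6,7,8,9}:1  {3,4,7,8,9}:10  {4,5,7,8,9}:5  {4,6,7,8,9}:5  {5,6,7,8,9}:2
  |U|=6: {0,1,3,4,8,9}:15  {1,3,4,7,8,9}:20  {2,4,6,7,8,9}:6  {2,5,6,7,8,9}:3  {3,4,5,7,8,9}:15  {3,4,6,7,8,9}:15  {4,5,6,7,8,9}:12
  |U|=7: {0,1,3,4,7,8,9}:35  {1,3,4,5,7,8,9}:35  {1,3,4,6,7,8,9}:35  {2,3,4,6,7,8,9}:21  {2,4,5,6,7,8,9}:21  {3,4,5,6,7,8,9}:42
  |U|=8: {0,1,3,4,5,7,8,9}:70  {0,1,3,4,6,7,8,9}:70  {1,2,3,4,6,7,8,9}:56  {1,3,4,5,6,7,8,9}:112  {2,3,4,5,6,7,8,9}:84
  start at 0(f): 252
  start at 2(e): 252
  start at 5(b): 126
sum over floor = 630

630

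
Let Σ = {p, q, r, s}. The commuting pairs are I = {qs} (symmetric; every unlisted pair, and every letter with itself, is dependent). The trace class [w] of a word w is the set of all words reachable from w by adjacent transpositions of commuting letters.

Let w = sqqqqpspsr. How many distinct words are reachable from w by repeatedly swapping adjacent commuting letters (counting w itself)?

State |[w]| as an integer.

5

drop 0:s onto floor
drop 1:q onto floor
drop 2:q onto {1:q}
drop 3:q onto {2:q}
drop 4:q onto {3:q}
drop 5:p onto {0:s, 4:q}
drop 6:s onto {5:p}
drop 7:p onto {6:s}
drop 8:s onto {7:p}
drop 9:r onto {8:s}
ground layer = {0:s, 1:q}
drop-orders for the pieces not yet dropped (sum over which currently-grounded one goes next):
  1 to go: {9} 1
  2 to go: {8,9} 1
  3 to go: {7,8,9} 1
  4 to go: {6,7,8,9} 1
  5 to go: {5,6,7,8,9} 1
  6 to go: {0,5,6,7,8,9} 1  {4,5,6,7,8,9} 1
  7 to go: {0,4,5,6,7,8,9} 2  {3,4,5,6,7,8,9} 1
  8 to go: {0,3,4,5,6,7,8,9} 3  {2,3,4,5,6,7,8,9} 1
  if 0:s drops first: 1 orders
  if 1:q drops first: 4 orders
heap linearizations: 5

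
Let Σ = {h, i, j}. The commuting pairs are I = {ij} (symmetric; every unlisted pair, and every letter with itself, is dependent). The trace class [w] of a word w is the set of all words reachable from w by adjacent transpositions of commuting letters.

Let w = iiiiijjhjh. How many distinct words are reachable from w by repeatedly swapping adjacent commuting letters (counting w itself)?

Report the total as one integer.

21

drop 0:i onto floor
drop 1:i onto {0:i}
drop 2:i onto {1:i}
drop 3:i onto {2:i}
drop 4:i onto {3:i}
drop 5:j onto floor
drop 6:j onto {5:j}
drop 7:h onto {4:i, 6:j}
drop 8:j onto {7:h}
drop 9:h onto {8:j}
ground layer = {0:i, 5:j}
drop-orders for the pieces not yet dropped (sum over which currently-grounded one goes next):
  1 to go: {9} 1
  2 to go: {8,9} 1
  3 to go: {7,8,9} 1
  4 to go: {4,7,8,9} 1  {6,7,8,9} 1
  5 to go: {3,4,7,8,9} 1  {4,6,7,8,9} 2  {5,6,7,8,9} 1
  6 to go: {2,3,4,7,8,9} 1  {3,4,6,7,8,9} 3  {4,5,6,7,8,9} 3
  7 to go: {1,2,3,4,7,8,9} 1  {2,3,4,6,7,8,9} 4  {3,4,5,6,7,8,9} 6
  8 to go: {0,1,2,3,4,7,8,9} 1  {1,2,3,4,6,7,8,9} 5  {2,3,4,5,6,7,8,9} 10
  if 0:i drops first: 15 orders
  if 5:j drops first: 6 orders
heap linearizations: 21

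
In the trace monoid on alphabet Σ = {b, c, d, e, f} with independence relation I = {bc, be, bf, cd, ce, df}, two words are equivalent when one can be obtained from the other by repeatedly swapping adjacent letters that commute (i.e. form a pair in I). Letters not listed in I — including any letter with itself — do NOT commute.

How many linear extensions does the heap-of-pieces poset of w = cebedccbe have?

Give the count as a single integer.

drop 0:c onto floor
drop 1:e onto floor
drop 2:b onto floor
drop 3:e onto {1:e}
drop 4:d onto {2:b, 3:e}
drop 5:c onto {0:c}
drop 6:c onto {5:c}
drop 7:b onto {4:d}
drop 8:e onto {4:d}
ground layer = {0:c, 1:e, 2:b}
drop-orders for the pieces not yet dropped (sum over which currently-grounded one goes next):
  1 to go: {6} 1  {7} 1  {8} 1
  2 to go: {5,6} 1  {6,7} 2  {6,8} 2  {7,8} 2
  3 to go: {0,5,6} 1  {4,7,8} 2  {5,6,7} 3  {5,6,8} 3  {6,7,8} 6
  4 to go: {0,5,6,7} 4  {0,5,6,8} 4  {2,4,7,8} 2  {3,4,7,8} 2  {4,6,7,8} 8  {5,6,7,8} 12
  5 to go: {0,5,6,7,8} 20  {1,3,4,7,8} 2  {2,3,4,7,8} 4  {2,4,6,7,8} 10  {3,4,6,7,8} 10  {4,5,6,7,8} 20
  6 to go: {0,4,5,6,7,8} 40  {1,2,3,4,7,8} 6  {1,3,4,6,7,8} 12  {2,3,4,6,7,8} 24  {2,4,5,6,7,8} 30  {3,4,5,6,7,8} 30
  7 to go: {0,2,4,5,6,7,8} 70  {0,3,4,5,6,7,8} 70  {1,2,3,4,6,7,8} 42  {1,3,4,5,6,7,8} 42  {2,3,4,5,6,7,8} 84
  if 0:c drops first: 168 orders
  if 1:e drops first: 224 orders
  if 2:b drops first: 112 orders
heap linearizations: 504

504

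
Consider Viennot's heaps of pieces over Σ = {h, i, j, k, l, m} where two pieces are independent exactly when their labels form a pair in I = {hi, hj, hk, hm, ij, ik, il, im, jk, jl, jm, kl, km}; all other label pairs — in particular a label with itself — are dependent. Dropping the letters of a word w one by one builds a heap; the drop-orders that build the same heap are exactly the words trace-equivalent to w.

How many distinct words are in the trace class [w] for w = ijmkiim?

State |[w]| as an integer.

420

0(i) covers ∅
1(j) covers ∅
2(m) covers ∅
3(k) covers ∅
4(i) covers 0:i
5(i) covers 4:i
6(m) covers 2:m
floor of heap: 0:i, 1:j, 2:m, 3:k
completions by unplaced set U, small U first (add the entries for U minus each lowest piece of U):
  |U|=1: {1}:1  {3}:1  {5}:1  {6}:1
  |U|=2: {1,3}:2  {1,5}:2  {1,6}:2  {2,6}:1  {3,5}:2  {3,6}:2  {4,5}:1  {5,6}:2
  |U|=3: {0,4,5}:1  {1,2,6}:3  {1,3,5}:6  {1,3,6}:6  {1,4,5}:3  {1,5,6}:6  {2,3,6}:3  {2,5,6}:3  {3,4,5}:3  {3,5,6}:6  {4,5,6}:3
  |U|=4: {0,1,4,5}:4  {0,3,4,5}:4  {0,4,5,6}:4  {1,2,3,6}:12  {1,2,5,6}:12  {1,3,4,5}:12  {1,3,5,6}:24  {1,4,5,6}:12  {2,3,5,6}:12  {2,4,5,6}:6  {3,4,5,6}:12
  |U|=5: {0,1,3,4,5}:20  {0,1,4,5,6}:20  {0,2,4,5,6}:10  {0,3,4,5,6}:20  {1,2,3,5,6}:60  {1,2,4,5,6}:30  {1,3,4,5,6}:60  {2,3,4,5,6}:30
  start at 0(i): 180
  start at 1(j): 60
  start at 2(m): 120
  start at 3(k): 60
sum over floor = 420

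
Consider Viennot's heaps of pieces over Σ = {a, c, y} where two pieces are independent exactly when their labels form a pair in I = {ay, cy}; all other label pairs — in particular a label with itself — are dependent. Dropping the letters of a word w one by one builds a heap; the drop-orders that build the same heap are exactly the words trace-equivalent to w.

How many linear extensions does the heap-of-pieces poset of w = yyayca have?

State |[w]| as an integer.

20

piece 0:y — minimal
piece 1:y rests on {0:y}
piece 2:a — minimal
piece 3:y rests on {1:y}
piece 4:c rests on {2:a}
piece 5:a rests on {4:c}
minimal pieces: {0:y, 2:a}
ways to finish when only these pieces remain (= sum over removing one remaining piece with nothing left below it):
  1 left: {3}→1  {5}→1
  2 left: {1,3}→1  {3,5}→2  {4,5}→1
  3 left: {0,1,3}→1  {1,3,5}→3  {2,4,5}→1  {3,4,5}→3
  4 left: {0,1,3,5}→4  {1,3,4,5}→6  {2,3,4,5}→4
  placing 0:y first → 10 extensions
  placing 2:a first → 10 extensions
total linear extensions = 20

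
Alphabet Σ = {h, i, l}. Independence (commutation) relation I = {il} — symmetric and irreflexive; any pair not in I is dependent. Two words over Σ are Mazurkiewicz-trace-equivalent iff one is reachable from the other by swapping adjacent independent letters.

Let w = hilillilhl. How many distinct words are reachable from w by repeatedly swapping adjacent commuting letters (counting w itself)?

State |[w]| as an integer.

0(h) covers ∅
1(i) covers 0:h
2(l) covers 0:h
3(i) covers 1:i
4(l) covers 2:l
5(l) covers 4:l
6(i) covers 3:i
7(l) covers 5:l
8(h) covers 6:i, 7:l
9(l) covers 8:h
floor of heap: 0:h
completions by unplaced set U, small U first (add the entries for U minus each lowest piece of U):
  |U|=1: {9}:1
  |U|=2: {8,9}:1
  |U|=3: {6,8,9}:1  {7,8,9}:1
  |U|=4: {3,6,8,9}:1  {5,7,8,9}:1  {6,7,8,9}:2
  |U|=5: {1,3,6,8,9}:1  {3,6,7,8,9}:3  {4,5,7,8,9}:1  {5,6,7,8,9}:3
  |U|=6: {1,3,6,7,8,9}:4  {2,4,5,7,8,9}:1  {3,5,6,7,8,9}:6  {4,5,6,7,8,9}:4
  |U|=7: {1,3,5,6,7,8,9}:10  {2,4,5,6,7,8,9}:5  {3,4,5,6,7,8,9}:10
  |U|=8: {1,3,4,5,6,7,8,9}:20  {2,3,4,5,6,7,8,9}:15
  start at 0(h): 35

35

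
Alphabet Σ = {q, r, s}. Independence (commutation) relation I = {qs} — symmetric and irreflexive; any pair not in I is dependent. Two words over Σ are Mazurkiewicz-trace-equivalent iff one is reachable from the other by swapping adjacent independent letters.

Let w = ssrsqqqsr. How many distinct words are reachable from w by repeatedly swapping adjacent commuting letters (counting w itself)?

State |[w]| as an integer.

10

0(s) covers ∅
1(s) covers 0:s
2(r) covers 1:s
3(s) covers 2:r
4(q) covers 2:r
5(q) covers 4:q
6(q) covers 5:q
7(s) covers 3:s
8(r) covers 6:q, 7:s
floor of heap: 0:s
completions by unplaced set U, small U first (add the entries for U minus each lowest piece of U):
  |U|=1: {8}:1
  |U|=2: {6,8}:1  {7,8}:1
  |U|=3: {3,7,8}:1  {5,6,8}:1  {6,7,8}:2
  |U|=4: {3,6,7,8}:3  {4,5,6,8}:1  {5,6,7,8}:3
  |U|=5: {3,5,6,7,8}:6  {4,5,6,7,8}:4
  |U|=6: {3,4,5,6,7,8}:10
  |U|=7: {2,3,4,5,6,7,8}:10
  start at 0(s): 10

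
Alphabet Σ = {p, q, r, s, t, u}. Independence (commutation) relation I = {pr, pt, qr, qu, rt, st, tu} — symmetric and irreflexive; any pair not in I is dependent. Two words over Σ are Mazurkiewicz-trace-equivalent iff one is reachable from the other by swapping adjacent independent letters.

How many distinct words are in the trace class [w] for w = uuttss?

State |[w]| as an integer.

15

drop 0:u onto floor
drop 1:u onto {0:u}
drop 2:t onto floor
drop 3:t onto {2:t}
drop 4:s onto {1:u}
drop 5:s onto {4:s}
ground layer = {0:u, 2:t}
drop-orders for the pieces not yet dropped (sum over which currently-grounded one goes next):
  1 to go: {3} 1  {5} 1
  2 to go: {2,3} 1  {3,5} 2  {4,5} 1
  3 to go: {1,4,5} 1  {2,3,5} 3  {3,4,5} 3
  4 to go: {0,1,4,5} 1  {1,3,4,5} 4  {2,3,4,5} 6
  if 0:u drops first: 10 orders
  if 2:t drops first: 5 orders
heap linearizations: 15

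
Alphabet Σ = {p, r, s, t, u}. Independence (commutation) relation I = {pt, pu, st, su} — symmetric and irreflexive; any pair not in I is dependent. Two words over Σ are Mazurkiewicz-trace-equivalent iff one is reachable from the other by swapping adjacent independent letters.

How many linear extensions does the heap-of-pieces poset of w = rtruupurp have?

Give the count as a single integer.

4

piece 0:r — minimal
piece 1:t rests on {0:r}
piece 2:r rests on {1:t}
piece 3:u rests on {2:r}
piece 4:u rests on {3:u}
piece 5:p rests on {2:r}
piece 6:u rests on {4:u}
piece 7:r rests on {5:p, 6:u}
piece 8:p rests on {7:r}
minimal pieces: {0:r}
ways to finish when only these pieces remain (= sum over removing one remaining piece with nothing left below it):
  1 left: {8}→1
  2 left: {7,8}→1
  3 left: {5,7,8}→1  {6,7,8}→1
  4 left: {4,6,7,8}→1  {5,6,7,8}→2
  5 left: {3,4,6,7,8}→1  {4,5,6,7,8}→3
  6 left: {3,4,5,6,7,8}→4
  7 left: {2,3,4,5,6,7,8}→4
  placing 0:r first → 4 extensions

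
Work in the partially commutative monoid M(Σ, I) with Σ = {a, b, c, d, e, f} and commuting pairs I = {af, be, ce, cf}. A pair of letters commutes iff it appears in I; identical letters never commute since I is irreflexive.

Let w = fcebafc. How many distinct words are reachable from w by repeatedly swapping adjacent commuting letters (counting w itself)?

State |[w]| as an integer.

15

#0=f has no predecessor
#1=c has no predecessor
#2=e depends on [0:f]
#3=b depends on [0:f, 1:c]
#4=a depends on [2:e, 3:b]
#5=f depends on [2:e, 3:b]
#6=c depends on [4:a]
sources: [0:f, 1:c]
N(rest) = Σ N(rest − s) over sources s of rest; N(one piece) = 1:
  size 1 → [5]=1  [6]=1
  size 2 → [4,6]=1  [5,6]=2
  size 3 → [4,5,6]=3
  size 4 → [2,4,5,6]=3  [3,4,5,6]=3
  size 5 → [1,3,4,5,6]=3  [2,3,4,5,6]=6
  first=0(f) contributes 9
  first=1(c) contributes 6
|[w]| = 15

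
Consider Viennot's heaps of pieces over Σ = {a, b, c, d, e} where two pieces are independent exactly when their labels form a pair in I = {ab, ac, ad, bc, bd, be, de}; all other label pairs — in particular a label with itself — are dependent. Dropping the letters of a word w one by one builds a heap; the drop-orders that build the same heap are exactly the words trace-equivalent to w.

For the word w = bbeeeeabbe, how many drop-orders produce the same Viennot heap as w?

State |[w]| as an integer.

#0=b has no predecessor
#1=b depends on [0:b]
#2=e has no predecessor
#3=e depends on [2:e]
#4=e depends on [3:e]
#5=e depends on [4:e]
#6=a depends on [5:e]
#7=b depends on [1:b]
#8=b depends on [7:b]
#9=e depends on [6:a]
sources: [0:b, 2:e]
N(rest) = Σ N(rest − s) over sources s of rest; N(one piece) = 1:
  size 1 → [8]=1  [9]=1
  size 2 → [6,9]=1  [7,8]=1  [8,9]=2
  size 3 → [1,7,8]=1  [5,6,9]=1  [6,8,9]=3  [7,8,9]=3
  size 4 → [0,1,7,8]=1  [1,7,8,9]=4  [4,5,6,9]=1  [5,6,8,9]=4  [6,7,8,9]=6
  size 5 → [0,1,7,8,9]=5  [1,6,7,8,9]=10  [3,4,5,6,9]=1  [4,5,6,8,9]=5  [5,6,7,8,9]=10
  size 6 → [0,1,6,7,8,9]=15  [1,5,6,7,8,9]=20  [2,3,4,5,6,9]=1  [3,4,5,6,8,9]=6  [4,5,6,7,8,9]=15
  size 7 → [0,1,5,6,7,8,9]=35  [1,4,5,6,7,8,9]=35  [2,3,4,5,6,8,9]=7  [3,4,5,6,7,8,9]=21
  size 8 → [0,1,4,5,6,7,8,9]=70  [1,3,4,5,6,7,8,9]=56  [2,3,4,5,6,7,8,9]=28
  first=0(b) contributes 84
  first=2(e) contributes 126
|[w]| = 210

210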